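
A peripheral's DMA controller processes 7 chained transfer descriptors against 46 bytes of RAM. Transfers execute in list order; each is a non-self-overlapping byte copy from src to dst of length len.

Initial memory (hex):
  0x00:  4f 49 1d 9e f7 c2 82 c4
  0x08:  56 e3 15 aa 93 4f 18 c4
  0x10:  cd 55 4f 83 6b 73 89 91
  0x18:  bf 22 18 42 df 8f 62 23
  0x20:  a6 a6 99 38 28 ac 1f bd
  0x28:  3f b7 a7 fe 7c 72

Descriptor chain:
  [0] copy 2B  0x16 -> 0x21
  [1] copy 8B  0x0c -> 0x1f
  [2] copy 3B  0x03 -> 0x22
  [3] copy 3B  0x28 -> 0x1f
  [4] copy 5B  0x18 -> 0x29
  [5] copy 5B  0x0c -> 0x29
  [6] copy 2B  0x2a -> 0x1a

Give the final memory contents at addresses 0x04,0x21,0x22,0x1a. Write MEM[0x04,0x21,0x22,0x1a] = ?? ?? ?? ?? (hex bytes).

MEM[0x04,0x21,0x22,0x1a] = f7 a7 9e 4f

[0] 0x16->0x21 len=2 : 89 91
[1] 0x0c->0x1f len=8 : 93 4f 18 c4 cd 55 4f 83
[2] 0x03->0x22 len=3 : 9e f7 c2
[3] 0x28->0x1f len=3 : 3f b7 a7
[4] 0x18->0x29 len=5 : bf 22 18 42 df
[5] 0x0c->0x29 len=5 : 93 4f 18 c4 cd
[6] 0x2a->0x1a len=2 : 4f 18
query mem[0x04]=0xf7, mem[0x21]=0xa7, mem[0x22]=0x9e, mem[0x1a]=0x4f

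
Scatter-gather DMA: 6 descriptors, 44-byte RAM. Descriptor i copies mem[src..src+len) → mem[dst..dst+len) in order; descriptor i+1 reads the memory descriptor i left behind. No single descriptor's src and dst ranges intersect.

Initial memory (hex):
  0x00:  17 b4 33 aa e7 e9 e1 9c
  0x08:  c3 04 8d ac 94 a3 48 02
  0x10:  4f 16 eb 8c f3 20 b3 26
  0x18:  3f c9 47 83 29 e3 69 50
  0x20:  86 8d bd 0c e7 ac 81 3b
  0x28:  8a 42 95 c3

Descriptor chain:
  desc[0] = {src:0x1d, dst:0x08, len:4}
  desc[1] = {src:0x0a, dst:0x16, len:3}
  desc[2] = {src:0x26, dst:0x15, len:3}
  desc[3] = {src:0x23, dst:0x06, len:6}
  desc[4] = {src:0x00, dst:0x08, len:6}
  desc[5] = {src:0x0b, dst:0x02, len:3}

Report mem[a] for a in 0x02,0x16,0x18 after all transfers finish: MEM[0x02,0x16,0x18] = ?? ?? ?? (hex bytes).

[0] 0x1d->0x08 len=4 : e3 69 50 86
[1] 0x0a->0x16 len=3 : 50 86 94
[2] 0x26->0x15 len=3 : 81 3b 8a
[3] 0x23->0x06 len=6 : 0c e7 ac 81 3b 8a
[4] 0x00->0x08 len=6 : 17 b4 33 aa e7 e9
[5] 0x0b->0x02 len=3 : aa e7 e9
query mem[0x02]=0xaa, mem[0x16]=0x3b, mem[0x18]=0x94

MEM[0x02,0x16,0x18] = aa 3b 94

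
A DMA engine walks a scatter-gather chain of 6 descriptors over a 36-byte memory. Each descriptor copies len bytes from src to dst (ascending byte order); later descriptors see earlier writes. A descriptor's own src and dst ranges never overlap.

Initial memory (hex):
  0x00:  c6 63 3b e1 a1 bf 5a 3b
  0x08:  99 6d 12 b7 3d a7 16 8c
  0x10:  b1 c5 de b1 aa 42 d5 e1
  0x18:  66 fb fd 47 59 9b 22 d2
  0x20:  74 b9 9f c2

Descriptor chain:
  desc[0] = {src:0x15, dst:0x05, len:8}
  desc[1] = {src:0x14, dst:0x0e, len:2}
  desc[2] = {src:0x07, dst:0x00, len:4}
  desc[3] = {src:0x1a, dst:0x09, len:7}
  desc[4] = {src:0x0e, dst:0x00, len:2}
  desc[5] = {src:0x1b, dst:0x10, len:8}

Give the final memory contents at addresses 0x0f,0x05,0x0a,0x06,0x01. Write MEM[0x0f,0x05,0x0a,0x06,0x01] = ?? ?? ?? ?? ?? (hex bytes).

#0 dst[0x05+8] := {0x42,0xd5,0xe1,0x66,0xfb,0xfd,0x47,0x59}
#1 dst[0x0e+2] := {0xaa,0x42}
#2 dst[0x00+4] := {0xe1,0x66,0xfb,0xfd}
#3 dst[0x09+7] := {0xfd,0x47,0x59,0x9b,0x22,0xd2,0x74}
#4 dst[0x00+2] := {0xd2,0x74}
#5 dst[0x10+8] := {0x47,0x59,0x9b,0x22,0xd2,0x74,0xb9,0x9f}
query mem[0x0f]=0x74, mem[0x05]=0x42, mem[0x0a]=0x47, mem[0x06]=0xd5, mem[0x01]=0x74

MEM[0x0f,0x05,0x0a,0x06,0x01] = 74 42 47 d5 74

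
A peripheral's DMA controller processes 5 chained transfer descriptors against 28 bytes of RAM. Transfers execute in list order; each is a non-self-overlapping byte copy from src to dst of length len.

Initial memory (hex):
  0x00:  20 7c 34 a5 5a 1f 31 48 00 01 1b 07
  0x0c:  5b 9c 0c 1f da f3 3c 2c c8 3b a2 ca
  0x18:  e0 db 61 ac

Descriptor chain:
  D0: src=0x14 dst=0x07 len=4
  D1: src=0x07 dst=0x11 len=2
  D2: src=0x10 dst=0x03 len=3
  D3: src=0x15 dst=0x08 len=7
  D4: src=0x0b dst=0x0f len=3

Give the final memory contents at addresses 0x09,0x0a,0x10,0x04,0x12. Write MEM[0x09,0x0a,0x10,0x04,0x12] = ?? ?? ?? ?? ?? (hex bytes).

MEM[0x09,0x0a,0x10,0x04,0x12] = a2 ca db c8 3b

D0: mem[0x07..0x0a] <- [c8 3b a2 ca]
D1: mem[0x11..0x12] <- [c8 3b]
D2: mem[0x03..0x05] <- [da c8 3b]
D3: mem[0x08..0x0e] <- [3b a2 ca e0 db 61 ac]
D4: mem[0x0f..0x11] <- [e0 db 61]
query mem[0x09]=0xa2, mem[0x0a]=0xca, mem[0x10]=0xdb, mem[0x04]=0xc8, mem[0x12]=0x3b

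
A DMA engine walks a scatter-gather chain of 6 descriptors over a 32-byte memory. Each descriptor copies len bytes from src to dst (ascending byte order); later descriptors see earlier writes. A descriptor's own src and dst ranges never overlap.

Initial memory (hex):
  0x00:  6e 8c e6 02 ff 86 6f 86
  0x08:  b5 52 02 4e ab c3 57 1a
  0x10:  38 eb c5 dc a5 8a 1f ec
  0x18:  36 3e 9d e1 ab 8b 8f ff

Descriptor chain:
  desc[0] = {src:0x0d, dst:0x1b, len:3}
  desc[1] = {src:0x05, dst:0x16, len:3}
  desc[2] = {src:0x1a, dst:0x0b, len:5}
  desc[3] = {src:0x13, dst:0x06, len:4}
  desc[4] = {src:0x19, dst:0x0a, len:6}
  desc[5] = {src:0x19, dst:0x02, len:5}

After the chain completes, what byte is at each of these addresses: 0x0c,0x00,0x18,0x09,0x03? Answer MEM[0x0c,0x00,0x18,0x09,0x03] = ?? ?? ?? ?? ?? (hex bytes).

#0 dst[0x1b+3] := {0xc3,0x57,0x1a}
#1 dst[0x16+3] := {0x86,0x6f,0x86}
#2 dst[0x0b+5] := {0x9d,0xc3,0x57,0x1a,0x8f}
#3 dst[0x06+4] := {0xdc,0xa5,0x8a,0x86}
#4 dst[0x0a+6] := {0x3e,0x9d,0xc3,0x57,0x1a,0x8f}
#5 dst[0x02+5] := {0x3e,0x9d,0xc3,0x57,0x1a}
query mem[0x0c]=0xc3, mem[0x00]=0x6e, mem[0x18]=0x86, mem[0x09]=0x86, mem[0x03]=0x9d

MEM[0x0c,0x00,0x18,0x09,0x03] = c3 6e 86 86 9d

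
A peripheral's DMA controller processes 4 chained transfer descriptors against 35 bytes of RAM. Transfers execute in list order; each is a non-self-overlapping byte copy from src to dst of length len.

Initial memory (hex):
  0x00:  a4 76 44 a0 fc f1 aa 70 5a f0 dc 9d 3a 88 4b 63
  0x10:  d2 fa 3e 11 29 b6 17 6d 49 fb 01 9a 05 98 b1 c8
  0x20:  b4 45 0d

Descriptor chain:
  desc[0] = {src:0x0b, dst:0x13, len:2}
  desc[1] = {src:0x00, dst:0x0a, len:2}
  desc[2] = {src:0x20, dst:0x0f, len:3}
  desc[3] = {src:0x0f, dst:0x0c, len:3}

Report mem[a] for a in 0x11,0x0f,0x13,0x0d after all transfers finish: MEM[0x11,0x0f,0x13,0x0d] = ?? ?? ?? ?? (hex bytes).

MEM[0x11,0x0f,0x13,0x0d] = 0d b4 9d 45

D0: mem[0x13..0x14] <- [9d 3a]
D1: mem[0x0a..0x0b] <- [a4 76]
D2: mem[0x0f..0x11] <- [b4 45 0d]
D3: mem[0x0c..0x0e] <- [b4 45 0d]
query mem[0x11]=0x0d, mem[0x0f]=0xb4, mem[0x13]=0x9d, mem[0x0d]=0x45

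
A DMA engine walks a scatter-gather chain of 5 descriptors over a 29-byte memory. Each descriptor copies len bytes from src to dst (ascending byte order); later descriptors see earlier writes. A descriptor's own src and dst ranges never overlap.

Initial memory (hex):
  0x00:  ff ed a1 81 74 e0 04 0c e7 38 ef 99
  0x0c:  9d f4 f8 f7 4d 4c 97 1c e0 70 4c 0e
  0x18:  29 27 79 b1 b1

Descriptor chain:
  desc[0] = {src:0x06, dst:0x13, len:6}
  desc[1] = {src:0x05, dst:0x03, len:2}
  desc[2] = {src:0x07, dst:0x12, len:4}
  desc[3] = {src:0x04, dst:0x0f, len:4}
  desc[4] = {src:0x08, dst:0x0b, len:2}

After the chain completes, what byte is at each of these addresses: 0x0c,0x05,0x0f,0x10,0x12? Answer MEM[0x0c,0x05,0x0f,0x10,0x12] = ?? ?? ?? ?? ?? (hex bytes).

MEM[0x0c,0x05,0x0f,0x10,0x12] = 38 e0 04 e0 0c

[0] 0x06->0x13 len=6 : 04 0c e7 38 ef 99
[1] 0x05->0x03 len=2 : e0 04
[2] 0x07->0x12 len=4 : 0c e7 38 ef
[3] 0x04->0x0f len=4 : 04 e0 04 0c
[4] 0x08->0x0b len=2 : e7 38
query mem[0x0c]=0x38, mem[0x05]=0xe0, mem[0x0f]=0x04, mem[0x10]=0xe0, mem[0x12]=0x0c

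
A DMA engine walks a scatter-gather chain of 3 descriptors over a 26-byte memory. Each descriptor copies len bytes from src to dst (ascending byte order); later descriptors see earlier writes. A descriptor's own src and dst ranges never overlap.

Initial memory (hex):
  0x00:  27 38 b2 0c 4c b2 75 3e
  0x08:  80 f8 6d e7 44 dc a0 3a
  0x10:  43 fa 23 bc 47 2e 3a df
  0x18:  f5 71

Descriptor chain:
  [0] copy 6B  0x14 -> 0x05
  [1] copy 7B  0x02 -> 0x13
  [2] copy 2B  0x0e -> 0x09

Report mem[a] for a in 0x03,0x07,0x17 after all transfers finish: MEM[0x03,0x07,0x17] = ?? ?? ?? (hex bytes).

MEM[0x03,0x07,0x17] = 0c 3a 2e

  after D0: wrote 6B at 0x05 = 472e3adff571
  after D1: wrote 7B at 0x13 = b20c4c472e3adf
  after D2: wrote 2B at 0x09 = a03a
query mem[0x03]=0x0c, mem[0x07]=0x3a, mem[0x17]=0x2e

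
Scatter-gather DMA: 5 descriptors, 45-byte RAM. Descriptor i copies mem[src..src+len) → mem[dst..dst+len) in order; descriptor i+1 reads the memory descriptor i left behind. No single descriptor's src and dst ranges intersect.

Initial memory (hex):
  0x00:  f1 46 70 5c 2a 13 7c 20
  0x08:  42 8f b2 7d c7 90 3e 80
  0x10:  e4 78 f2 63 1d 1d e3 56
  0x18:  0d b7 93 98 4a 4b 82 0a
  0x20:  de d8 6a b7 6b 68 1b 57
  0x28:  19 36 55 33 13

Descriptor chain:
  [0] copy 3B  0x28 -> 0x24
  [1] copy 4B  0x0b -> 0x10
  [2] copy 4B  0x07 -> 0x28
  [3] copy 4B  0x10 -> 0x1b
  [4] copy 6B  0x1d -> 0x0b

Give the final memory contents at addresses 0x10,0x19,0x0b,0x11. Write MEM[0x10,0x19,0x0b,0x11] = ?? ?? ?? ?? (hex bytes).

MEM[0x10,0x19,0x0b,0x11] = 6a b7 90 c7

  after D0: wrote 3B at 0x24 = 193655
  after D1: wrote 4B at 0x10 = 7dc7903e
  after D2: wrote 4B at 0x28 = 20428fb2
  after D3: wrote 4B at 0x1b = 7dc7903e
  after D4: wrote 6B at 0x0b = 903e0aded86a
query mem[0x10]=0x6a, mem[0x19]=0xb7, mem[0x0b]=0x90, mem[0x11]=0xc7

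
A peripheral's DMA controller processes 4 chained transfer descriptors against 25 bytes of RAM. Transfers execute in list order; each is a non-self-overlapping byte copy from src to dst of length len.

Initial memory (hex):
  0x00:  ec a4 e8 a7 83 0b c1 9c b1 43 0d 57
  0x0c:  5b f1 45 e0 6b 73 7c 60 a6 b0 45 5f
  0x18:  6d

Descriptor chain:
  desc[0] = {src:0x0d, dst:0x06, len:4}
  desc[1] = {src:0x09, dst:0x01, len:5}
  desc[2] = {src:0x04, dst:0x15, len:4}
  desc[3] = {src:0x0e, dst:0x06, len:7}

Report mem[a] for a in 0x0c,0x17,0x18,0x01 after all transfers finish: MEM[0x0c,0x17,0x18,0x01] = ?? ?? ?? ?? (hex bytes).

MEM[0x0c,0x17,0x18,0x01] = a6 f1 45 6b

D0: mem[0x06..0x09] <- [f1 45 e0 6b]
D1: mem[0x01..0x05] <- [6b 0d 57 5b f1]
D2: mem[0x15..0x18] <- [5b f1 f1 45]
D3: mem[0x06..0x0c] <- [45 e0 6b 73 7c 60 a6]
query mem[0x0c]=0xa6, mem[0x17]=0xf1, mem[0x18]=0x45, mem[0x01]=0x6b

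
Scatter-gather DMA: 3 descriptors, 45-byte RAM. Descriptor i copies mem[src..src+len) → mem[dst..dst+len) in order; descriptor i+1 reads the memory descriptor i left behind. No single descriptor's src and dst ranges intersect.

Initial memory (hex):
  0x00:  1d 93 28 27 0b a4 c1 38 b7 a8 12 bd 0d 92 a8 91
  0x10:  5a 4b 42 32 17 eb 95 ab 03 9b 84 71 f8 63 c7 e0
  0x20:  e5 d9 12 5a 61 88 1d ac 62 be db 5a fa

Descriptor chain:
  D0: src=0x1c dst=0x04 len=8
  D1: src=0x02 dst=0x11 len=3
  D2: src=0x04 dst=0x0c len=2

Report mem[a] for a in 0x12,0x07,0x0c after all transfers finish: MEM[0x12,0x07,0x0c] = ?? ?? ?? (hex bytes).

MEM[0x12,0x07,0x0c] = 27 e0 f8

[0] 0x1c->0x04 len=8 : f8 63 c7 e0 e5 d9 12 5a
[1] 0x02->0x11 len=3 : 28 27 f8
[2] 0x04->0x0c len=2 : f8 63
query mem[0x12]=0x27, mem[0x07]=0xe0, mem[0x0c]=0xf8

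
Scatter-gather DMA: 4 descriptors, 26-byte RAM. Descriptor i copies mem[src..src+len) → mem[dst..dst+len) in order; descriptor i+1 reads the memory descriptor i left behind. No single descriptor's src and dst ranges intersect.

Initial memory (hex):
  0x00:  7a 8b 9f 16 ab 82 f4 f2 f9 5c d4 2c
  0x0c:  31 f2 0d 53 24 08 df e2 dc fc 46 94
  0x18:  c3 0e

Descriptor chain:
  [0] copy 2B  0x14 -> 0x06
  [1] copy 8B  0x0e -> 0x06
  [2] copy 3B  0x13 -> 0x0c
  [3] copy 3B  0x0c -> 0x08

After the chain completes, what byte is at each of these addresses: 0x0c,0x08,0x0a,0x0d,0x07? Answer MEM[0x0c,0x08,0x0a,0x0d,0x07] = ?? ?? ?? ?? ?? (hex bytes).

[0] 0x14->0x06 len=2 : dc fc
[1] 0x0e->0x06 len=8 : 0d 53 24 08 df e2 dc fc
[2] 0x13->0x0c len=3 : e2 dc fc
[3] 0x0c->0x08 len=3 : e2 dc fc
query mem[0x0c]=0xe2, mem[0x08]=0xe2, mem[0x0a]=0xfc, mem[0x0d]=0xdc, mem[0x07]=0x53

MEM[0x0c,0x08,0x0a,0x0d,0x07] = e2 e2 fc dc 53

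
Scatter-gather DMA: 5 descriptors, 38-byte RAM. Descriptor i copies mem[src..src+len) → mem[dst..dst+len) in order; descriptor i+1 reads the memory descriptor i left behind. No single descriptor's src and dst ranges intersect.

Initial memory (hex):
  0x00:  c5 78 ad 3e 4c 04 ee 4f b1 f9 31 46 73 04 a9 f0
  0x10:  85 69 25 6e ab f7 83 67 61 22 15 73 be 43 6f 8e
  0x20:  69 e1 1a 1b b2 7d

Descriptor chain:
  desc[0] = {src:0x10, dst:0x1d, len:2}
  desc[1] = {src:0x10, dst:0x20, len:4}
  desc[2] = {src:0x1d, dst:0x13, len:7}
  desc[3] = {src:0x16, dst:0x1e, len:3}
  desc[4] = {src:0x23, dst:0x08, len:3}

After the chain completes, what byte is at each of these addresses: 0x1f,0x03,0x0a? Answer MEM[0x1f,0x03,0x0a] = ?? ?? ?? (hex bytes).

#0 dst[0x1d+2] := {0x85,0x69}
#1 dst[0x20+4] := {0x85,0x69,0x25,0x6e}
#2 dst[0x13+7] := {0x85,0x69,0x8e,0x85,0x69,0x25,0x6e}
#3 dst[0x1e+3] := {0x85,0x69,0x25}
#4 dst[0x08+3] := {0x6e,0xb2,0x7d}
query mem[0x1f]=0x69, mem[0x03]=0x3e, mem[0x0a]=0x7d

MEM[0x1f,0x03,0x0a] = 69 3e 7d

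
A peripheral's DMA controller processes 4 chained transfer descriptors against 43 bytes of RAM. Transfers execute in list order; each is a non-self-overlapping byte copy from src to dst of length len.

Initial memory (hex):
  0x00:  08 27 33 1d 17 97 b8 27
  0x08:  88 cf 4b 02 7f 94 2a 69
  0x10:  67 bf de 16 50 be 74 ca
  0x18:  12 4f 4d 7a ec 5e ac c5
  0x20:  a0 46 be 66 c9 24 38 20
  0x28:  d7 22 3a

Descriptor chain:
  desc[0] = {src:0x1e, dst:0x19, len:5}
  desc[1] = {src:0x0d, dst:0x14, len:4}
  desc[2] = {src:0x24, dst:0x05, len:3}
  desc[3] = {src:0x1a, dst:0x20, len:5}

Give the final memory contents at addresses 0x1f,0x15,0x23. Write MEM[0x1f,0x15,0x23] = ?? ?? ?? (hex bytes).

MEM[0x1f,0x15,0x23] = c5 2a be

  after D0: wrote 5B at 0x19 = acc5a046be
  after D1: wrote 4B at 0x14 = 942a6967
  after D2: wrote 3B at 0x05 = c92438
  after D3: wrote 5B at 0x20 = c5a046beac
query mem[0x1f]=0xc5, mem[0x15]=0x2a, mem[0x23]=0xbe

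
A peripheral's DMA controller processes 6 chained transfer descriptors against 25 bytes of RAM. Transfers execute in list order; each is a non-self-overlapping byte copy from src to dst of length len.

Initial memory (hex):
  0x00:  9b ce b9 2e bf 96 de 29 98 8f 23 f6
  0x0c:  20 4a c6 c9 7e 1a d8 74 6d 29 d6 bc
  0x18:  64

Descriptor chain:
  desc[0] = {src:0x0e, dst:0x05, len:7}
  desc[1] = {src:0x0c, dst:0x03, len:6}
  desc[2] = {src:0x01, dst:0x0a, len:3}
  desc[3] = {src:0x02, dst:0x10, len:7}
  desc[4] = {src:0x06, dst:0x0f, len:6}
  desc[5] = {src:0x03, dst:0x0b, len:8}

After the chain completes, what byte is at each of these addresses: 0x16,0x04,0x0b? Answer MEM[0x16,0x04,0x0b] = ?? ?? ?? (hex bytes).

MEM[0x16,0x04,0x0b] = 1a 4a 20

#0 dst[0x05+7] := {0xc6,0xc9,0x7e,0x1a,0xd8,0x74,0x6d}
#1 dst[0x03+6] := {0x20,0x4a,0xc6,0xc9,0x7e,0x1a}
#2 dst[0x0a+3] := {0xce,0xb9,0x20}
#3 dst[0x10+7] := {0xb9,0x20,0x4a,0xc6,0xc9,0x7e,0x1a}
#4 dst[0x0f+6] := {0xc9,0x7e,0x1a,0xd8,0xce,0xb9}
#5 dst[0x0b+8] := {0x20,0x4a,0xc6,0xc9,0x7e,0x1a,0xd8,0xce}
query mem[0x16]=0x1a, mem[0x04]=0x4a, mem[0x0b]=0x20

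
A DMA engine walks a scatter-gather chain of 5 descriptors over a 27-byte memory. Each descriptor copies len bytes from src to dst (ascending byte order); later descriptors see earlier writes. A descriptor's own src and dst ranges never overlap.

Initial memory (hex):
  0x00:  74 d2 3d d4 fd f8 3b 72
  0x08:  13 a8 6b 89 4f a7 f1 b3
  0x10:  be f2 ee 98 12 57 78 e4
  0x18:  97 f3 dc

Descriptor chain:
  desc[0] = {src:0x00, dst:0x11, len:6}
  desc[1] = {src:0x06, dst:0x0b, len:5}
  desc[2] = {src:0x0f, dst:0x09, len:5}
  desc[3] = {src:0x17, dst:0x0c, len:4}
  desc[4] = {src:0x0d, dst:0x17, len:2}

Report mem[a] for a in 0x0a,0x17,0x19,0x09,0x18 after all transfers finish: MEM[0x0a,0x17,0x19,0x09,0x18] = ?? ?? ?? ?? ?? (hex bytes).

MEM[0x0a,0x17,0x19,0x09,0x18] = be 97 f3 6b f3

D0: mem[0x11..0x16] <- [74 d2 3d d4 fd f8]
D1: mem[0x0b..0x0f] <- [3b 72 13 a8 6b]
D2: mem[0x09..0x0d] <- [6b be 74 d2 3d]
D3: mem[0x0c..0x0f] <- [e4 97 f3 dc]
D4: mem[0x17..0x18] <- [97 f3]
query mem[0x0a]=0xbe, mem[0x17]=0x97, mem[0x19]=0xf3, mem[0x09]=0x6b, mem[0x18]=0xf3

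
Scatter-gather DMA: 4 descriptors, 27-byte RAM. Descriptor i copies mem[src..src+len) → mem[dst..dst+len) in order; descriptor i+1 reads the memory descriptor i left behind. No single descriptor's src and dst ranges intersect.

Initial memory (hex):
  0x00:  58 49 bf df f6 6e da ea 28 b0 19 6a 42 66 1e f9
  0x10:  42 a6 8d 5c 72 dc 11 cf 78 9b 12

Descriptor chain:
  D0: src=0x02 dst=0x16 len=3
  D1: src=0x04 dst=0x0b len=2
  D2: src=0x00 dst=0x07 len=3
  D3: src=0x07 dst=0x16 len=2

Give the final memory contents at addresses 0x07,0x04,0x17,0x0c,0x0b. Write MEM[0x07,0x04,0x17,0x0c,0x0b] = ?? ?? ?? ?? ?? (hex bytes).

MEM[0x07,0x04,0x17,0x0c,0x0b] = 58 f6 49 6e f6

#0 dst[0x16+3] := {0xbf,0xdf,0xf6}
#1 dst[0x0b+2] := {0xf6,0x6e}
#2 dst[0x07+3] := {0x58,0x49,0xbf}
#3 dst[0x16+2] := {0x58,0x49}
query mem[0x07]=0x58, mem[0x04]=0xf6, mem[0x17]=0x49, mem[0x0c]=0x6e, mem[0x0b]=0xf6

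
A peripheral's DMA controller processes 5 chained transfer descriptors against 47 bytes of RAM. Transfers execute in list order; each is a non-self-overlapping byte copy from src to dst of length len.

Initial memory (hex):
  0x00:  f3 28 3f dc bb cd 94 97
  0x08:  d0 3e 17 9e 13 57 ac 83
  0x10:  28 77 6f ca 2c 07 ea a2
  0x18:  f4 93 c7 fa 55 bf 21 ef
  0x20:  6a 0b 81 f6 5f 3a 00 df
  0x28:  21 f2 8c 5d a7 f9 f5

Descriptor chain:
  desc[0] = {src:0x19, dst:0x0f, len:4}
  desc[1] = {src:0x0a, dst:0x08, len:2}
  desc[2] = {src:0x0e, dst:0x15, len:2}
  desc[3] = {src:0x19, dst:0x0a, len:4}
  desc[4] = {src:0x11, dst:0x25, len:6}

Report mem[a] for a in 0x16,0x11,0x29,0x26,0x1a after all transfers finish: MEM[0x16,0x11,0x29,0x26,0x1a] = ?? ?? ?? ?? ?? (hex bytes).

MEM[0x16,0x11,0x29,0x26,0x1a] = 93 fa ac 55 c7

D0: mem[0x0f..0x12] <- [93 c7 fa 55]
D1: mem[0x08..0x09] <- [17 9e]
D2: mem[0x15..0x16] <- [ac 93]
D3: mem[0x0a..0x0d] <- [93 c7 fa 55]
D4: mem[0x25..0x2a] <- [fa 55 ca 2c ac 93]
query mem[0x16]=0x93, mem[0x11]=0xfa, mem[0x29]=0xac, mem[0x26]=0x55, mem[0x1a]=0xc7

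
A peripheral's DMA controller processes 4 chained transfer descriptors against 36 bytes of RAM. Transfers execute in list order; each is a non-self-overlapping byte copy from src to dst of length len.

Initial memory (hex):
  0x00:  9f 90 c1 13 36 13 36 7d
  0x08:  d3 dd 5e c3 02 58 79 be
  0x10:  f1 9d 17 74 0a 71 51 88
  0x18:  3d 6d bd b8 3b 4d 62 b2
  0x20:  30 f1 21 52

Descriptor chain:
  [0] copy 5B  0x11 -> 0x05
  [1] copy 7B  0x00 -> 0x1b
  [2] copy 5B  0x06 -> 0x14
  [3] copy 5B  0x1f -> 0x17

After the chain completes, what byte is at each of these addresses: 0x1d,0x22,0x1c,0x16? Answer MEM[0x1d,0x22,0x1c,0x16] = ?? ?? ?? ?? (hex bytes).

MEM[0x1d,0x22,0x1c,0x16] = c1 21 90 0a

  after D0: wrote 5B at 0x05 = 9d17740a71
  after D1: wrote 7B at 0x1b = 9f90c113369d17
  after D2: wrote 5B at 0x14 = 17740a715e
  after D3: wrote 5B at 0x17 = 369d172152
query mem[0x1d]=0xc1, mem[0x22]=0x21, mem[0x1c]=0x90, mem[0x16]=0x0a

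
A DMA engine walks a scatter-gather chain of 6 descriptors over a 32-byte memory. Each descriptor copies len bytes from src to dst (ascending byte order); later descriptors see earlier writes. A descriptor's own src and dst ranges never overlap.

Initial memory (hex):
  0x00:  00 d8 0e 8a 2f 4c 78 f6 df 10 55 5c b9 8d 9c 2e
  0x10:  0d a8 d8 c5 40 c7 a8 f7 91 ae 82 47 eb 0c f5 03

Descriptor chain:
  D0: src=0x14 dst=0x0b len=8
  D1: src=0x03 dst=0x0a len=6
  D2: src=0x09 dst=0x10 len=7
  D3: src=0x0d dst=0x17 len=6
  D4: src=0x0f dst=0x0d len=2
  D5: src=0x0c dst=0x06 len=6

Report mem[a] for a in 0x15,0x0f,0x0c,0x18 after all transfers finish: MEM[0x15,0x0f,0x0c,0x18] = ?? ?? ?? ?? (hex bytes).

#0 dst[0x0b+8] := {0x40,0xc7,0xa8,0xf7,0x91,0xae,0x82,0x47}
#1 dst[0x0a+6] := {0x8a,0x2f,0x4c,0x78,0xf6,0xdf}
#2 dst[0x10+7] := {0x10,0x8a,0x2f,0x4c,0x78,0xf6,0xdf}
#3 dst[0x17+6] := {0x78,0xf6,0xdf,0x10,0x8a,0x2f}
#4 dst[0x0d+2] := {0xdf,0x10}
#5 dst[0x06+6] := {0x4c,0xdf,0x10,0xdf,0x10,0x8a}
query mem[0x15]=0xf6, mem[0x0f]=0xdf, mem[0x0c]=0x4c, mem[0x18]=0xf6

MEM[0x15,0x0f,0x0c,0x18] = f6 df 4c f6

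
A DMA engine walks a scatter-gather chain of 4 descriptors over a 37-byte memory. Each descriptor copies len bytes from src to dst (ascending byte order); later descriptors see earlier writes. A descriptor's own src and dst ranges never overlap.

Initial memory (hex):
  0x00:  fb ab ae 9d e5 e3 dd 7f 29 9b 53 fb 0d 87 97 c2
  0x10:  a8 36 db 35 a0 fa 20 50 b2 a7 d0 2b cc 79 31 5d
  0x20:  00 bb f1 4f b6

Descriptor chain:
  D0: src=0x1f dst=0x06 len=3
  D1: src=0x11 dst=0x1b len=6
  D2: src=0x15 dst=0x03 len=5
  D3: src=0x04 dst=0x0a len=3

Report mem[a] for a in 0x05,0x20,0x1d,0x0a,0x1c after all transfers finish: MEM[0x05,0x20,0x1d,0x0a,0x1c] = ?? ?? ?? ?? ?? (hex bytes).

MEM[0x05,0x20,0x1d,0x0a,0x1c] = 50 20 35 20 db

[0] 0x1f->0x06 len=3 : 5d 00 bb
[1] 0x11->0x1b len=6 : 36 db 35 a0 fa 20
[2] 0x15->0x03 len=5 : fa 20 50 b2 a7
[3] 0x04->0x0a len=3 : 20 50 b2
query mem[0x05]=0x50, mem[0x20]=0x20, mem[0x1d]=0x35, mem[0x0a]=0x20, mem[0x1c]=0xdb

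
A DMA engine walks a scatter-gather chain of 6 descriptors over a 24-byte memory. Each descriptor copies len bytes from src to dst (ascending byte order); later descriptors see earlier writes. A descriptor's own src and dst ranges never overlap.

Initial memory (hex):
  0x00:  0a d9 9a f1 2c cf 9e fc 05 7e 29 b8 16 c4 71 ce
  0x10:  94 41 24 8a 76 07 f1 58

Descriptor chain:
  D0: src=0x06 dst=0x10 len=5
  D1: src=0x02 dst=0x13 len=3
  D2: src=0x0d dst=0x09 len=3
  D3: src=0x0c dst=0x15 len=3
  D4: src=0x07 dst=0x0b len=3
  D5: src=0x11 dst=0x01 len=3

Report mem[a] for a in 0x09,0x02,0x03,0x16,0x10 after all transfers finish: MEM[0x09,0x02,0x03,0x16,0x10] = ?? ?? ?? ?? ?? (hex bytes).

MEM[0x09,0x02,0x03,0x16,0x10] = c4 05 9a c4 9e

  after D0: wrote 5B at 0x10 = 9efc057e29
  after D1: wrote 3B at 0x13 = 9af12c
  after D2: wrote 3B at 0x09 = c471ce
  after D3: wrote 3B at 0x15 = 16c471
  after D4: wrote 3B at 0x0b = fc05c4
  after D5: wrote 3B at 0x01 = fc059a
query mem[0x09]=0xc4, mem[0x02]=0x05, mem[0x03]=0x9a, mem[0x16]=0xc4, mem[0x10]=0x9e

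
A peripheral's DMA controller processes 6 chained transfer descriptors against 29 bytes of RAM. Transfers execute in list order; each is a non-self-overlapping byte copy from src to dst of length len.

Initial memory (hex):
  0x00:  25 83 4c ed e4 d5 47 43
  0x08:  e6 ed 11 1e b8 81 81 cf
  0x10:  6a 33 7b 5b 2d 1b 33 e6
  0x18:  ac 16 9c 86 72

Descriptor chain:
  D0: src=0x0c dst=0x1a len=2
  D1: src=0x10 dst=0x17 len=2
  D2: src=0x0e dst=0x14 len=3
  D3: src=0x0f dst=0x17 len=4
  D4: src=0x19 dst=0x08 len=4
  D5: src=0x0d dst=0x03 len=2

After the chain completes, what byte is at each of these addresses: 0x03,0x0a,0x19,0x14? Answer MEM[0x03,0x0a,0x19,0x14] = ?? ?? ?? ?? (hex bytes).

D0: mem[0x1a..0x1b] <- [b8 81]
D1: mem[0x17..0x18] <- [6a 33]
D2: mem[0x14..0x16] <- [81 cf 6a]
D3: mem[0x17..0x1a] <- [cf 6a 33 7b]
D4: mem[0x08..0x0b] <- [33 7b 81 72]
D5: mem[0x03..0x04] <- [81 81]
query mem[0x03]=0x81, mem[0x0a]=0x81, mem[0x19]=0x33, mem[0x14]=0x81

MEM[0x03,0x0a,0x19,0x14] = 81 81 33 81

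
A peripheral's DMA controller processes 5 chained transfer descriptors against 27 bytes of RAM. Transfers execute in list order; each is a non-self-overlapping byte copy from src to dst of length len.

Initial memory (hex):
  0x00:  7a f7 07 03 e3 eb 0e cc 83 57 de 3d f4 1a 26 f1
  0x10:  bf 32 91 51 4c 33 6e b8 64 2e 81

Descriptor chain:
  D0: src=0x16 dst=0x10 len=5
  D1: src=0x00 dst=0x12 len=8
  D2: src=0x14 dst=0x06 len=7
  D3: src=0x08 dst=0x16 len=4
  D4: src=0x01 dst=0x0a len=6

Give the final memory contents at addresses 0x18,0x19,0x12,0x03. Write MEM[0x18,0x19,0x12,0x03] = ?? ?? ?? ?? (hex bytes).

  after D0: wrote 5B at 0x10 = 6eb8642e81
  after D1: wrote 8B at 0x12 = 7af70703e3eb0ecc
  after D2: wrote 7B at 0x06 = 0703e3eb0ecc81
  after D3: wrote 4B at 0x16 = e3eb0ecc
  after D4: wrote 6B at 0x0a = f70703e3eb07
query mem[0x18]=0x0e, mem[0x19]=0xcc, mem[0x12]=0x7a, mem[0x03]=0x03

MEM[0x18,0x19,0x12,0x03] = 0e cc 7a 03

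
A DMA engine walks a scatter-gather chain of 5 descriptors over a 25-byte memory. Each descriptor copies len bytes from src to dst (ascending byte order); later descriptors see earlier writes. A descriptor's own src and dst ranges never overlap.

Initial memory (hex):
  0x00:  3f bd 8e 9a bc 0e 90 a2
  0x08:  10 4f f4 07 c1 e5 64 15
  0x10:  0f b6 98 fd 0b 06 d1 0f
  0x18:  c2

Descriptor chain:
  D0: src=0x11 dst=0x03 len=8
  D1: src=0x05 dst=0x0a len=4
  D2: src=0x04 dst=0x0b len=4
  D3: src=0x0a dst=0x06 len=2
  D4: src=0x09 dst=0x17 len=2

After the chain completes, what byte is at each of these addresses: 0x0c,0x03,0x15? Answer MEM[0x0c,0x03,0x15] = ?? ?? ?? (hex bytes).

MEM[0x0c,0x03,0x15] = fd b6 06

#0 dst[0x03+8] := {0xb6,0x98,0xfd,0x0b,0x06,0xd1,0x0f,0xc2}
#1 dst[0x0a+4] := {0xfd,0x0b,0x06,0xd1}
#2 dst[0x0b+4] := {0x98,0xfd,0x0b,0x06}
#3 dst[0x06+2] := {0xfd,0x98}
#4 dst[0x17+2] := {0x0f,0xfd}
query mem[0x0c]=0xfd, mem[0x03]=0xb6, mem[0x15]=0x06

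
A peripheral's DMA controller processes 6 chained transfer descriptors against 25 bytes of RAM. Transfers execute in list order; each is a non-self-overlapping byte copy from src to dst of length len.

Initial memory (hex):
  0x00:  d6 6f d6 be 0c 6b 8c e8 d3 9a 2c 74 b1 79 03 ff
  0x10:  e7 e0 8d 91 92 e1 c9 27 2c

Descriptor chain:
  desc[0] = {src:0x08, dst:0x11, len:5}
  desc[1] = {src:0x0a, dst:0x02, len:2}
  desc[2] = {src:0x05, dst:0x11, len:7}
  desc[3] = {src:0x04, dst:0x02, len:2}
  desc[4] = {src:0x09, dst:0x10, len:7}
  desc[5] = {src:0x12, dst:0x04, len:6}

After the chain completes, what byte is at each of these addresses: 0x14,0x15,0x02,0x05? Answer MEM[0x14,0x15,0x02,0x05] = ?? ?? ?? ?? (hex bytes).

MEM[0x14,0x15,0x02,0x05] = 79 03 0c b1

#0 dst[0x11+5] := {0xd3,0x9a,0x2c,0x74,0xb1}
#1 dst[0x02+2] := {0x2c,0x74}
#2 dst[0x11+7] := {0x6b,0x8c,0xe8,0xd3,0x9a,0x2c,0x74}
#3 dst[0x02+2] := {0x0c,0x6b}
#4 dst[0x10+7] := {0x9a,0x2c,0x74,0xb1,0x79,0x03,0xff}
#5 dst[0x04+6] := {0x74,0xb1,0x79,0x03,0xff,0x74}
query mem[0x14]=0x79, mem[0x15]=0x03, mem[0x02]=0x0c, mem[0x05]=0xb1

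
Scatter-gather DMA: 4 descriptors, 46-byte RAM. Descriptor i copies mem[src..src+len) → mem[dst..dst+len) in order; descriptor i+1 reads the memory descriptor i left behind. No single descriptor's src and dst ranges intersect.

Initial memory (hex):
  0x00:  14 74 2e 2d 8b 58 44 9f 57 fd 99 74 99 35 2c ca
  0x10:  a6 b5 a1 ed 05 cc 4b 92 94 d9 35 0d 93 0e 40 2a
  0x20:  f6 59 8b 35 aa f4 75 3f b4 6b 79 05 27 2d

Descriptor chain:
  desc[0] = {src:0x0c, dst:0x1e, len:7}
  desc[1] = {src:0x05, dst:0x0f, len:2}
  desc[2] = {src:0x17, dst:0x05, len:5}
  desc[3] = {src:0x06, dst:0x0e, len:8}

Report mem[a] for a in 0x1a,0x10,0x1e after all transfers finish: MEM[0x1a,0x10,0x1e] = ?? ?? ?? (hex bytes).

D0: mem[0x1e..0x24] <- [99 35 2c ca a6 b5 a1]
D1: mem[0x0f..0x10] <- [58 44]
D2: mem[0x05..0x09] <- [92 94 d9 35 0d]
D3: mem[0x0e..0x15] <- [94 d9 35 0d 99 74 99 35]
query mem[0x1a]=0x35, mem[0x10]=0x35, mem[0x1e]=0x99

MEM[0x1a,0x10,0x1e] = 35 35 99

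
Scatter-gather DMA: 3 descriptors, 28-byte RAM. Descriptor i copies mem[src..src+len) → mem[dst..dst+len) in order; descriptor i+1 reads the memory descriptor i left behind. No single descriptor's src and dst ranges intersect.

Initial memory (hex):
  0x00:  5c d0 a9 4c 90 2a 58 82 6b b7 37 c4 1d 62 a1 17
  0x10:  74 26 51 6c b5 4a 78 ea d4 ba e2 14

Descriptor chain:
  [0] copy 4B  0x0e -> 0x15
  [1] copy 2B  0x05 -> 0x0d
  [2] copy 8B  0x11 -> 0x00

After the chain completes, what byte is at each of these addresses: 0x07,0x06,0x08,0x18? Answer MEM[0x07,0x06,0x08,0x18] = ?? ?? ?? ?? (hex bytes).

[0] 0x0e->0x15 len=4 : a1 17 74 26
[1] 0x05->0x0d len=2 : 2a 58
[2] 0x11->0x00 len=8 : 26 51 6c b5 a1 17 74 26
query mem[0x07]=0x26, mem[0x06]=0x74, mem[0x08]=0x6b, mem[0x18]=0x26

MEM[0x07,0x06,0x08,0x18] = 26 74 6b 26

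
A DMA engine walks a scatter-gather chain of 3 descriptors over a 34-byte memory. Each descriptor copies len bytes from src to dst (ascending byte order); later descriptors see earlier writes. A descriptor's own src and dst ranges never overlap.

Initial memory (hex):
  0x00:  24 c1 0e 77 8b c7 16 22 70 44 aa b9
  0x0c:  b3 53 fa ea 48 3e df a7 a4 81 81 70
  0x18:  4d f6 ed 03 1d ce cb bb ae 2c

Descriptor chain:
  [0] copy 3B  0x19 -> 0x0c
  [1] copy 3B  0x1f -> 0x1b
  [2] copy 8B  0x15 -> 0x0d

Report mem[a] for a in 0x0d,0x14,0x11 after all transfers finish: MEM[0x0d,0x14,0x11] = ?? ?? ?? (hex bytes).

MEM[0x0d,0x14,0x11] = 81 ae f6

D0: mem[0x0c..0x0e] <- [f6 ed 03]
D1: mem[0x1b..0x1d] <- [bb ae 2c]
D2: mem[0x0d..0x14] <- [81 81 70 4d f6 ed bb ae]
query mem[0x0d]=0x81, mem[0x14]=0xae, mem[0x11]=0xf6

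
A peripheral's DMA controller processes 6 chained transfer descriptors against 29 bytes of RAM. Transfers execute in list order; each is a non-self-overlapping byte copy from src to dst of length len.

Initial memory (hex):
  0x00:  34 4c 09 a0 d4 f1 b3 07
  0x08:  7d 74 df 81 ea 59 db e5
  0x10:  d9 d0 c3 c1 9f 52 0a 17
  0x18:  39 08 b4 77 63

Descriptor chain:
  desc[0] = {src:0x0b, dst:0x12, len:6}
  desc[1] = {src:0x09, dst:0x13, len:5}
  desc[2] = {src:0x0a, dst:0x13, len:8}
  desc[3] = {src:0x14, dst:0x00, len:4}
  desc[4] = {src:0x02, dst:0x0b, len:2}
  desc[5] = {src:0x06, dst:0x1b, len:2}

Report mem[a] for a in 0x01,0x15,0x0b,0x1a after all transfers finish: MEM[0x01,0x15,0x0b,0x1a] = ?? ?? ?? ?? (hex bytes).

MEM[0x01,0x15,0x0b,0x1a] = ea ea 59 d0

  after D0: wrote 6B at 0x12 = 81ea59dbe5d9
  after D1: wrote 5B at 0x13 = 74df81ea59
  after D2: wrote 8B at 0x13 = df81ea59dbe5d9d0
  after D3: wrote 4B at 0x00 = 81ea59db
  after D4: wrote 2B at 0x0b = 59db
  after D5: wrote 2B at 0x1b = b307
query mem[0x01]=0xea, mem[0x15]=0xea, mem[0x0b]=0x59, mem[0x1a]=0xd0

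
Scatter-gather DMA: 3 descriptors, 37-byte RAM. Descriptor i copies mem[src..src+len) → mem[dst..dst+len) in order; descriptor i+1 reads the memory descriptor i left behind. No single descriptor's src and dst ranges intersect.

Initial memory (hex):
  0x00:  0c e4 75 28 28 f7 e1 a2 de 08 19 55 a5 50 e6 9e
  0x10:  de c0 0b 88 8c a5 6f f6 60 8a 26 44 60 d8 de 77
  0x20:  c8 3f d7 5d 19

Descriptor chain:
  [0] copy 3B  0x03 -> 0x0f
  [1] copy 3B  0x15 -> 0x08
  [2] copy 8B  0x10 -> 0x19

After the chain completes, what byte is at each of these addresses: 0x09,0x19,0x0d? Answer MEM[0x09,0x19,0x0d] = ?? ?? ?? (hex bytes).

MEM[0x09,0x19,0x0d] = 6f 28 50

  after D0: wrote 3B at 0x0f = 2828f7
  after D1: wrote 3B at 0x08 = a56ff6
  after D2: wrote 8B at 0x19 = 28f70b888ca56ff6
query mem[0x09]=0x6f, mem[0x19]=0x28, mem[0x0d]=0x50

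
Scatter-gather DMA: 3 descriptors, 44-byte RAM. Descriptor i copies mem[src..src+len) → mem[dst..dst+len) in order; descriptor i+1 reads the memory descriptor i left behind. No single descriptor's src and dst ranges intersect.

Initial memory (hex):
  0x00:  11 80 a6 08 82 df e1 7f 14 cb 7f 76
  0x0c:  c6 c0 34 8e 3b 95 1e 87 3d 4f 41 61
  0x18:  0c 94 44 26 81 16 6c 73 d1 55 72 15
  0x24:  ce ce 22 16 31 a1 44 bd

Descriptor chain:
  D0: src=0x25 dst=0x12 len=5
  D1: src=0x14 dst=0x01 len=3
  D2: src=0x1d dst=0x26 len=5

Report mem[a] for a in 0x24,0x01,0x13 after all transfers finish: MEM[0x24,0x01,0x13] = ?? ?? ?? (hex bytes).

#0 dst[0x12+5] := {0xce,0x22,0x16,0x31,0xa1}
#1 dst[0x01+3] := {0x16,0x31,0xa1}
#2 dst[0x26+5] := {0x16,0x6c,0x73,0xd1,0x55}
query mem[0x24]=0xce, mem[0x01]=0x16, mem[0x13]=0x22

MEM[0x24,0x01,0x13] = ce 16 22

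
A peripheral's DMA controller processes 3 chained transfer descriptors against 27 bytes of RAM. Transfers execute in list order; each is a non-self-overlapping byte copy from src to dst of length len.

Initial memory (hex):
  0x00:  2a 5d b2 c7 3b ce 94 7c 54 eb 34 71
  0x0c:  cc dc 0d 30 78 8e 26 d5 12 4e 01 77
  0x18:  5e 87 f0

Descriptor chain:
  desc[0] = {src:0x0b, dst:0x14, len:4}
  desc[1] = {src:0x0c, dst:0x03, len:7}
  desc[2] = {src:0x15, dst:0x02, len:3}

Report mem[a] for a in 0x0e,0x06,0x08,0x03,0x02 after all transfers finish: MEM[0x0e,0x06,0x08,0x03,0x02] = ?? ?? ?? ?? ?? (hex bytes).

  after D0: wrote 4B at 0x14 = 71ccdc0d
  after D1: wrote 7B at 0x03 = ccdc0d30788e26
  after D2: wrote 3B at 0x02 = ccdc0d
query mem[0x0e]=0x0d, mem[0x06]=0x30, mem[0x08]=0x8e, mem[0x03]=0xdc, mem[0x02]=0xcc

MEM[0x0e,0x06,0x08,0x03,0x02] = 0d 30 8e dc cc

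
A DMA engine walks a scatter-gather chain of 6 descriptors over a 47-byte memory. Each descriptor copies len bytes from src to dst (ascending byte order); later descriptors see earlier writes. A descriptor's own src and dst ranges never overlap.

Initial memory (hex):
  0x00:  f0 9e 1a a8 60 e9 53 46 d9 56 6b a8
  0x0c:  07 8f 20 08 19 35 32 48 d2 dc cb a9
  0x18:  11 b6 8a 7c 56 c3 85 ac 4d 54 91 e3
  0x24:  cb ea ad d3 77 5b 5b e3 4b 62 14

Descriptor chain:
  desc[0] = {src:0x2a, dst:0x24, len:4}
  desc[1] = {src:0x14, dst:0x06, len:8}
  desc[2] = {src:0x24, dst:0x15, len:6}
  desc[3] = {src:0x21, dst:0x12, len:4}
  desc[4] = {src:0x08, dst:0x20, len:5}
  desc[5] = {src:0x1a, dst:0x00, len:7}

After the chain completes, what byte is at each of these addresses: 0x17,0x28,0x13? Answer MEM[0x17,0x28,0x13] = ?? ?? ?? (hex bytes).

  after D0: wrote 4B at 0x24 = 5be34b62
  after D1: wrote 8B at 0x06 = d2dccba911b68a7c
  after D2: wrote 6B at 0x15 = 5be34b62775b
  after D3: wrote 4B at 0x12 = 5491e35b
  after D4: wrote 5B at 0x20 = cba911b68a
  after D5: wrote 7B at 0x00 = 5b7c56c385accb
query mem[0x17]=0x4b, mem[0x28]=0x77, mem[0x13]=0x91

MEM[0x17,0x28,0x13] = 4b 77 91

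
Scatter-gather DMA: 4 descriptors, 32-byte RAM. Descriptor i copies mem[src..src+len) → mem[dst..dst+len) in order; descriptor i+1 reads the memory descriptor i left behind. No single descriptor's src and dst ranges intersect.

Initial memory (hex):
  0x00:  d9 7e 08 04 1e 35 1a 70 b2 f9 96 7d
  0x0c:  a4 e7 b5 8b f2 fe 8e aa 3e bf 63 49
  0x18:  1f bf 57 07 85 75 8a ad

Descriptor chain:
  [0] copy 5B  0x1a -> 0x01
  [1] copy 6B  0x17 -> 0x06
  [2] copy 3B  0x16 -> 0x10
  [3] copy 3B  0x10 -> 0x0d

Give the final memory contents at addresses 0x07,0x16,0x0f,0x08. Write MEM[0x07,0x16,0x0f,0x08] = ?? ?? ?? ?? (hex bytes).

[0] 0x1a->0x01 len=5 : 57 07 85 75 8a
[1] 0x17->0x06 len=6 : 49 1f bf 57 07 85
[2] 0x16->0x10 len=3 : 63 49 1f
[3] 0x10->0x0d len=3 : 63 49 1f
query mem[0x07]=0x1f, mem[0x16]=0x63, mem[0x0f]=0x1f, mem[0x08]=0xbf

MEM[0x07,0x16,0x0f,0x08] = 1f 63 1f bf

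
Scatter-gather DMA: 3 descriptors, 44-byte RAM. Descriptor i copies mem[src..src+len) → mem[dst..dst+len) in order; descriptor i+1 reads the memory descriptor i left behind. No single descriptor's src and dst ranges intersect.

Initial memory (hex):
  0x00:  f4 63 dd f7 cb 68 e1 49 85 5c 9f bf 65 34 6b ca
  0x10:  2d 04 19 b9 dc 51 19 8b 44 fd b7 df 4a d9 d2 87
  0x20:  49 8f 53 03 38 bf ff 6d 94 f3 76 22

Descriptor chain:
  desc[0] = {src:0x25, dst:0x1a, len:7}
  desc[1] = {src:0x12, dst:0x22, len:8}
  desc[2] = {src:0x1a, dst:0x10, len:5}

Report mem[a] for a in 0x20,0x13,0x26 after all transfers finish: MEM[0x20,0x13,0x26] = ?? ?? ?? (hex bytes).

  after D0: wrote 7B at 0x1a = bfff6d94f37622
  after D1: wrote 8B at 0x22 = 19b9dc51198b44fd
  after D2: wrote 5B at 0x10 = bfff6d94f3
query mem[0x20]=0x22, mem[0x13]=0x94, mem[0x26]=0x19

MEM[0x20,0x13,0x26] = 22 94 19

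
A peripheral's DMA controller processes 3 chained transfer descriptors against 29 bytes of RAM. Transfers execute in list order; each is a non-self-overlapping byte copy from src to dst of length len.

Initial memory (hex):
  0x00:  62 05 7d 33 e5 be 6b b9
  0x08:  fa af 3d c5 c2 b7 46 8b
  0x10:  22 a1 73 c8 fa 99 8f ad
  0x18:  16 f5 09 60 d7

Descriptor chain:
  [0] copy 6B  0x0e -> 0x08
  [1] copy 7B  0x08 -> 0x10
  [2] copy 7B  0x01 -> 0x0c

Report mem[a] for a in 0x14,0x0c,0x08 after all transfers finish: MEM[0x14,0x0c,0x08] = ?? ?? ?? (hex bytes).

[0] 0x0e->0x08 len=6 : 46 8b 22 a1 73 c8
[1] 0x08->0x10 len=7 : 46 8b 22 a1 73 c8 46
[2] 0x01->0x0c len=7 : 05 7d 33 e5 be 6b b9
query mem[0x14]=0x73, mem[0x0c]=0x05, mem[0x08]=0x46

MEM[0x14,0x0c,0x08] = 73 05 46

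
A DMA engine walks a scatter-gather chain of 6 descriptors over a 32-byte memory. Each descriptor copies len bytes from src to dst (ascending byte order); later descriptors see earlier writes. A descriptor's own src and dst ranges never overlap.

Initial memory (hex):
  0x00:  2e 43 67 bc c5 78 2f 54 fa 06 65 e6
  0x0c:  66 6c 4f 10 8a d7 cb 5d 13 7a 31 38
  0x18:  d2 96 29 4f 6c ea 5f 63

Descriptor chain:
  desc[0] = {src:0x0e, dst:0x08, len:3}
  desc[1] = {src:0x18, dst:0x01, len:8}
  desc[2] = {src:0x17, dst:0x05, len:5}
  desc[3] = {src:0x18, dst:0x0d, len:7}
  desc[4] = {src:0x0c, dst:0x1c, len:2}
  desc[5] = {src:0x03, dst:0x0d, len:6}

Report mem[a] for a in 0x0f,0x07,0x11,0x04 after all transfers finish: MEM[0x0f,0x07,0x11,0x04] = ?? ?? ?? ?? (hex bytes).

  after D0: wrote 3B at 0x08 = 4f108a
  after D1: wrote 8B at 0x01 = d296294f6cea5f63
  after D2: wrote 5B at 0x05 = 38d296294f
  after D3: wrote 7B at 0x0d = d296294f6cea5f
  after D4: wrote 2B at 0x1c = 66d2
  after D5: wrote 6B at 0x0d = 294f38d29629
query mem[0x0f]=0x38, mem[0x07]=0x96, mem[0x11]=0x96, mem[0x04]=0x4f

MEM[0x0f,0x07,0x11,0x04] = 38 96 96 4f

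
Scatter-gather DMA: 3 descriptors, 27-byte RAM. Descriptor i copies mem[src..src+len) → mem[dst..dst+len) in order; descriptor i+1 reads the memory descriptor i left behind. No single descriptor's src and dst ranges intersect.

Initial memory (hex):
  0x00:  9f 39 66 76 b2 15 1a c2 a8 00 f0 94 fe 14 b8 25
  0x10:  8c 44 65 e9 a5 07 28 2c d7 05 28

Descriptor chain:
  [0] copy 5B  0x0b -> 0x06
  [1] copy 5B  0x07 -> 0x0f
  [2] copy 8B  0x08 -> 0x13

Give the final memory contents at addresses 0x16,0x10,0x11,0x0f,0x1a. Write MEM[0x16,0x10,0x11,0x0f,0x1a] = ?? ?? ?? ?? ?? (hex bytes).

MEM[0x16,0x10,0x11,0x0f,0x1a] = 94 14 b8 fe fe

D0: mem[0x06..0x0a] <- [94 fe 14 b8 25]
D1: mem[0x0f..0x13] <- [fe 14 b8 25 94]
D2: mem[0x13..0x1a] <- [14 b8 25 94 fe 14 b8 fe]
query mem[0x16]=0x94, mem[0x10]=0x14, mem[0x11]=0xb8, mem[0x0f]=0xfe, mem[0x1a]=0xfe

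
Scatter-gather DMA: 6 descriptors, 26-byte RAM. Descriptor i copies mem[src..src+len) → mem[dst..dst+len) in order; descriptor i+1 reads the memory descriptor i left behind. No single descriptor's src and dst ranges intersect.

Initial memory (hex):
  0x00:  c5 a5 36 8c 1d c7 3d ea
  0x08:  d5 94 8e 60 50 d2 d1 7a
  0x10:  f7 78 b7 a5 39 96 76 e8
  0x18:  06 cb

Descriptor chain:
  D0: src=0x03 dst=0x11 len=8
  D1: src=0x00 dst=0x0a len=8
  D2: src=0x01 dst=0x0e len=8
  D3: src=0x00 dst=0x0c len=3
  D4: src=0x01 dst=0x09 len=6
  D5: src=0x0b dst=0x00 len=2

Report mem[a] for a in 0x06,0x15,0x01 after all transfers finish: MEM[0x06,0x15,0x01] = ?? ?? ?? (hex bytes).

MEM[0x06,0x15,0x01] = 3d d5 1d

D0: mem[0x11..0x18] <- [8c 1d c7 3d ea d5 94 8e]
D1: mem[0x0a..0x11] <- [c5 a5 36 8c 1d c7 3d ea]
D2: mem[0x0e..0x15] <- [a5 36 8c 1d c7 3d ea d5]
D3: mem[0x0c..0x0e] <- [c5 a5 36]
D4: mem[0x09..0x0e] <- [a5 36 8c 1d c7 3d]
D5: mem[0x00..0x01] <- [8c 1d]
query mem[0x06]=0x3d, mem[0x15]=0xd5, mem[0x01]=0x1d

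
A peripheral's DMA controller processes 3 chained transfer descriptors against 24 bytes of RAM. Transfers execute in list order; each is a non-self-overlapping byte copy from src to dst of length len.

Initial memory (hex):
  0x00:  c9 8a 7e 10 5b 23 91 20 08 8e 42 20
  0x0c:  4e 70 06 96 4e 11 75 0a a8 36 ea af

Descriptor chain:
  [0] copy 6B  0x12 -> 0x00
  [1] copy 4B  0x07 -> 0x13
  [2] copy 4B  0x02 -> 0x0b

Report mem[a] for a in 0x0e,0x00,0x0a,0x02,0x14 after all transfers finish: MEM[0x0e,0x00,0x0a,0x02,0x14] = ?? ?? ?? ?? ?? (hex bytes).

  after D0: wrote 6B at 0x00 = 750aa836eaaf
  after D1: wrote 4B at 0x13 = 20088e42
  after D2: wrote 4B at 0x0b = a836eaaf
query mem[0x0e]=0xaf, mem[0x00]=0x75, mem[0x0a]=0x42, mem[0x02]=0xa8, mem[0x14]=0x08

MEM[0x0e,0x00,0x0a,0x02,0x14] = af 75 42 a8 08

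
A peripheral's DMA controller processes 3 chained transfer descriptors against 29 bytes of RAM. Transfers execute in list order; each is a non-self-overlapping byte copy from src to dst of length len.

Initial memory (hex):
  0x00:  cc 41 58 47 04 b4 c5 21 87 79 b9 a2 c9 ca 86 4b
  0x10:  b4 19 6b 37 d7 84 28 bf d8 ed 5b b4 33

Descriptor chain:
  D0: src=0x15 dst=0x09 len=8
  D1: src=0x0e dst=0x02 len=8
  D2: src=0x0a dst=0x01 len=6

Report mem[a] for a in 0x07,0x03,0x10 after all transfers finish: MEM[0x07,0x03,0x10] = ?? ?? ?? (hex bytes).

#0 dst[0x09+8] := {0x84,0x28,0xbf,0xd8,0xed,0x5b,0xb4,0x33}
#1 dst[0x02+8] := {0x5b,0xb4,0x33,0x19,0x6b,0x37,0xd7,0x84}
#2 dst[0x01+6] := {0x28,0xbf,0xd8,0xed,0x5b,0xb4}
query mem[0x07]=0x37, mem[0x03]=0xd8, mem[0x10]=0x33

MEM[0x07,0x03,0x10] = 37 d8 33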